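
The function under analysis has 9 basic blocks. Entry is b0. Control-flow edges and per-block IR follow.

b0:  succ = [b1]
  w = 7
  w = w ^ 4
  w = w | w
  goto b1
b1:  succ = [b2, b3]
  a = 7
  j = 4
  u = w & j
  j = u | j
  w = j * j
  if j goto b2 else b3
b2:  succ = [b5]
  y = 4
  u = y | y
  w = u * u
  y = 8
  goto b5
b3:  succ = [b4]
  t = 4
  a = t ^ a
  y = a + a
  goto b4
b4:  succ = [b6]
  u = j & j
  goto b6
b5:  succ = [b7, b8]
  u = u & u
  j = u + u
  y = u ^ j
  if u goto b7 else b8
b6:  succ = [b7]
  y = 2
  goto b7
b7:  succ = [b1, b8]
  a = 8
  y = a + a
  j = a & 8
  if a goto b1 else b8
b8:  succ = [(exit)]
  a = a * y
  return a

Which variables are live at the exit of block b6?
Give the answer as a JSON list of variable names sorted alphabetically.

Answer: ["w"]

Working:
def/use:
  b0: def={w} ue=∅
  b1: def={a,j,u,w} ue={w}
  b2: def={u,w,y} ue=∅
  b3: def={a,t,y} ue={a}
  b4: def={u} ue={j}
  b5: def={j,u,y} ue={u}
  b6: def={y} ue=∅
  b7: def={a,j,y} ue=∅
  b8: def={a} ue={a,y}

Backward fixpoint:
  live b0: ∅→{w}
  live b1: {w}→{a,j,w}
  live b2: {a}→{a,u,w}
  live b3: {a,j,w}→{j,w}
  live b4: {j,w}→{w}
  live b5: {a,u,w}→{a,w,y}
  live b6: {w}→{w}
  live b7: {w}→{a,w,y}
  live b8: {a,y}→∅

live-out(b6) = ["w"]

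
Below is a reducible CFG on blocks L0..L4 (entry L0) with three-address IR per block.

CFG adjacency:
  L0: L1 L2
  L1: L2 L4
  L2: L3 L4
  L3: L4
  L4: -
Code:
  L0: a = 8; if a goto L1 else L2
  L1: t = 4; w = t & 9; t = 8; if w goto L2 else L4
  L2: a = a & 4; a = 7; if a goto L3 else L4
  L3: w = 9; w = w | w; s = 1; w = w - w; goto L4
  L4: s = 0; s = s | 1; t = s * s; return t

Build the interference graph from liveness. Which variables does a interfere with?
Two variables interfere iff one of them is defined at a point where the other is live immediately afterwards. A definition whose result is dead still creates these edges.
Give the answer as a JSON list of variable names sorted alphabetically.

Answer: ["t", "w"]

Analysis:
def/use:
  L0: def={a} ue=∅
  L1: def={t,w} ue=∅
  L2: def={a} ue={a}
  L3: def={s,w} ue=∅
  L4: def={s,t} ue=∅

Liveness:
  L0: in=∅ out={a}
  L1: in={a} out={a}
  L2: in={a} out=∅
  L3: in=∅ out=∅
  L4: in=∅ out=∅

Interfere edges:
  a — {t,w}
  s — {w}
  t — {a,w}
  w — {a,s,t}

N(a) = ["t", "w"]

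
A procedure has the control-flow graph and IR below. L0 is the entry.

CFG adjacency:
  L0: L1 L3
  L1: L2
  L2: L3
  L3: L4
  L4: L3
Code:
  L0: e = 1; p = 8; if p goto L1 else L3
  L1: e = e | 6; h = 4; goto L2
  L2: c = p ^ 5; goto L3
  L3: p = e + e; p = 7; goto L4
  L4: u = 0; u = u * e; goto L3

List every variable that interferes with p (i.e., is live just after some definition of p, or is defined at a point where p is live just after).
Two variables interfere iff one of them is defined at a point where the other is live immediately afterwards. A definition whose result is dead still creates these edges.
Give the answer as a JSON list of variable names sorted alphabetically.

Block summaries:
  L0: {e,p} / ∅
  L1: {e,h} / {e}
  L2: {c} / {p}
  L3: {p} / {e}
  L4: {u} / {e}

Live sets:
  live L0: ∅→{e,p}
  live L1: {e,p}→{e,p}
  live L2: {e,p}→{e}
  live L3: {e}→{e}
  live L4: {e}→{e}

Conflict graph:
  c: {e}
  e: {c,h,p,u}
  h: {e,p}
  p: {e,h}
  u: {e}

N(p) = ["e", "h"]

Answer: ["e", "h"]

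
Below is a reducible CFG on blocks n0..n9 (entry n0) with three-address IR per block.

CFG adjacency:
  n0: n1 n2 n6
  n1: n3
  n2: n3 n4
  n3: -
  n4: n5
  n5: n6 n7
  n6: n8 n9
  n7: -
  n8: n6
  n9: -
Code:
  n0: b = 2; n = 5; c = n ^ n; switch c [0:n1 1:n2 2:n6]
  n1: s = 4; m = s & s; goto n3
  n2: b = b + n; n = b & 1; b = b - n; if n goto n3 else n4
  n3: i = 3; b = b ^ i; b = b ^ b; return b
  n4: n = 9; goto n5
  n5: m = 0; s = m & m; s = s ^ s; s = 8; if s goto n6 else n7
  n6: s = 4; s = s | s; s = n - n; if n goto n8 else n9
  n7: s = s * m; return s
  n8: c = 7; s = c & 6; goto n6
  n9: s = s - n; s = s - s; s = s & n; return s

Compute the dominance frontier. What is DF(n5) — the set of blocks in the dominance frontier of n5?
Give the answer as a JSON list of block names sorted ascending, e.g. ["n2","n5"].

idom tree: n1←n0 n2←n0 n3←n0 n4←n2 n5←n4 n6←n0 n7←n5 n8←n6 n9←n6
Dom at joins:
  n3: preds {n1,n2}: {n0,n1} ∩ {n0,n2} = {n0}; idom=n0
  n6: preds {n0,n5,n8}: {n0} ∩ {n0,n2,n4,n5} ∩ {n0,n6,n8} = {n0}; idom=n0

DF walk-up:
  join n3 pred n1: n1 stop@n0
  join n3 pred n2: n2 stop@n0
  join n6 pred n0: · stop@n0
  join n6 pred n5: n5→n4→n2 stop@n0
  join n6 pred n8: n8→n6 stop@n0
  DF(n0)=∅
  DF(n1)={n3}
  DF(n2)={n3,n6}
  DF(n3)=∅
  DF(n4)={n6}
  DF(n5)={n6}
  DF(n6)={n6}
  DF(n7)=∅
  DF(n8)={n6}
  DF(n9)=∅

DF(n5) = ["n6"]

Answer: ["n6"]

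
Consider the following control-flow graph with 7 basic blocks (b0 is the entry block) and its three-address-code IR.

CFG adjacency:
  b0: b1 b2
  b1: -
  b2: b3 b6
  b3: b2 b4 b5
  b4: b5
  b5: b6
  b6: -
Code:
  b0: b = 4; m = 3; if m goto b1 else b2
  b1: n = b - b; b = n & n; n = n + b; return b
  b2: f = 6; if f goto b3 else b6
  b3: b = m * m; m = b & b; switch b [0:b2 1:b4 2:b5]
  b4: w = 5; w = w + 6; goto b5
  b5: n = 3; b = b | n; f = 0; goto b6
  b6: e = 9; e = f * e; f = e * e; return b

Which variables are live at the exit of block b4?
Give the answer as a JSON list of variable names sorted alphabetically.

Answer: ["b"]

Derivation:
Per-block:
  b0: def={b,m} ue=∅
  b1: def={b,n} ue={b}
  b2: def={f} ue=∅
  b3: def={b,m} ue={m}
  b4: def={w} ue=∅
  b5: def={b,f,n} ue={b}
  b6: def={e,f} ue={b,f}

Backward fixpoint:
  live b0: ∅→{b,m}
  live b1: {b}→∅
  live b2: {b,m}→{b,f,m}
  live b3: {m}→{b,m}
  live b4: {b}→{b}
  live b5: {b}→{b,f}
  live b6: {b,f}→∅

live-out(b4) = ["b"]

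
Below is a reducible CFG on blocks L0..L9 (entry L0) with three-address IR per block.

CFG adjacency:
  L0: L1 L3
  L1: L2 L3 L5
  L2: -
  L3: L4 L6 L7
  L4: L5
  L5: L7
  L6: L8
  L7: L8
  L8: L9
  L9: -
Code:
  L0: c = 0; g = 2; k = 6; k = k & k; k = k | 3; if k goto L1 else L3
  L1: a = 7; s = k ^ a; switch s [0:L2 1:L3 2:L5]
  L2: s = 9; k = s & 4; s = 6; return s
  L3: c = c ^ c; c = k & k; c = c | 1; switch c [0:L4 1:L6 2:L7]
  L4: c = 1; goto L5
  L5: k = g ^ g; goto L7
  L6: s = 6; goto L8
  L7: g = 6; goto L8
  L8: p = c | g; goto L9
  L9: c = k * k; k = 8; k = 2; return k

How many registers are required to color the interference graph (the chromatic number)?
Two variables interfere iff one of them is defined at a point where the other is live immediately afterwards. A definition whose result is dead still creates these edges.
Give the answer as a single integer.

def/use:
  L0: def={c,g,k} ue=∅
  L1: def={a,s} ue={k}
  L2: def={k,s} ue=∅
  L3: def={c} ue={c,k}
  L4: def={c} ue=∅
  L5: def={k} ue={g}
  L6: def={s} ue=∅
  L7: def={g} ue=∅
  L8: def={p} ue={c,g}
  L9: def={c,k} ue={k}

Backward fixpoint:
  live L0: ∅→{c,g,k}
  live L1: {c,g,k}→{c,g,k}
  live L2: ∅→∅
  live L3: {c,g,k}→{c,g,k}
  live L4: {g}→{c,g}
  live L5: {c,g}→{c,k}
  live L6: {c,g,k}→{c,g,k}
  live L7: {c,k}→{c,g,k}
  live L8: {c,g,k}→{k}
  live L9: {k}→∅

Interference:
  a — {c,g,k}
  c — {a,g,k,s}
  g — {a,c,k,s}
  k — {a,c,g,p,s}
  p — {k}
  s — {c,g,k}

Registers:
  clique {a,c,g,k} ⇒ need ≥ 4
  assign a→r3 c→r1 g→r2 k→r0 p→r1 s→r3 — no edge inside a register ⇒ χ ≤ 4
  χ = 4

Answer: 4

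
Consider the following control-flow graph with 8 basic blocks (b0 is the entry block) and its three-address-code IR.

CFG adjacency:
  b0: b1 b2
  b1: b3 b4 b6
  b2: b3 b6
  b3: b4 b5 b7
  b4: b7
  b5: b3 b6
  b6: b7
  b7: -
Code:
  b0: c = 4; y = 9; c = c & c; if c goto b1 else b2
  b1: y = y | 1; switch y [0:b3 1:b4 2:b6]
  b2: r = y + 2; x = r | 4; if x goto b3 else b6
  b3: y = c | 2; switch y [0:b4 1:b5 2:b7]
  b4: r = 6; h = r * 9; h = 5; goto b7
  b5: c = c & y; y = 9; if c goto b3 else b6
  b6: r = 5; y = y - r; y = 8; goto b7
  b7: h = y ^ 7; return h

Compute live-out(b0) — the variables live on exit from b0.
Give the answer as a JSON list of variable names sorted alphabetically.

def/use:
  b0 def {c,y} use ∅
  b1 def {y} use {y}
  b2 def {r,x} use {y}
  b3 def {y} use {c}
  b4 def {h,r} use ∅
  b5 def {c,y} use {c,y}
  b6 def {r,y} use {y}
  b7 def {h} use {y}

Backward fixpoint:
  b0 li=∅ lo={c,y}
  b1 li={c,y} lo={c,y}
  b2 li={c,y} lo={c,y}
  b3 li={c} lo={c,y}
  b4 li={y} lo={y}
  b5 li={c,y} lo={c,y}
  b6 li={y} lo={y}
  b7 li={y} lo=∅

live-out(b0) = ["c", "y"]

Answer: ["c", "y"]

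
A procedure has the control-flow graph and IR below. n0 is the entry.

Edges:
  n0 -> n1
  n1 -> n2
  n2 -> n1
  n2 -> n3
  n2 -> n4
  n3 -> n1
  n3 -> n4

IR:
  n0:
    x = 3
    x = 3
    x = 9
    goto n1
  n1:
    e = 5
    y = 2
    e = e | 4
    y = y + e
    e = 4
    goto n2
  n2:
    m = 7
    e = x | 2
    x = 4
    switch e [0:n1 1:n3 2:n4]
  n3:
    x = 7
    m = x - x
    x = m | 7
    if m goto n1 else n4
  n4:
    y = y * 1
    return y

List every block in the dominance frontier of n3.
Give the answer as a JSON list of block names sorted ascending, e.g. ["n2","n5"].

idom tree: n1←n0 n2←n1 n3←n2 n4←n2
Join-block Dom:
  n1: preds {n0,n2,n3}: {n0} ∩ {n0,n1,n2} ∩ {n0,n1,n2,n3} = {n0}; idom=n0
  n4: preds {n2,n3}: {n0,n1,n2} ∩ {n0,n1,n2,n3} = {n0,n1,n2}; idom=n2

DF derivation:
  join n1 pred n0: · stop@n0
  join n1 pred n2: n2→n1 stop@n0
  join n1 pred n3: n3→n2→n1 stop@n0
  join n4 pred n2: · stop@n2
  join n4 pred n3: n3 stop@n2
  n0 → ∅
  n1 → {n1}
  n2 → {n1}
  n3 → {n1,n4}
  n4 → ∅

DF(n3) = ["n1", "n4"]

Answer: ["n1", "n4"]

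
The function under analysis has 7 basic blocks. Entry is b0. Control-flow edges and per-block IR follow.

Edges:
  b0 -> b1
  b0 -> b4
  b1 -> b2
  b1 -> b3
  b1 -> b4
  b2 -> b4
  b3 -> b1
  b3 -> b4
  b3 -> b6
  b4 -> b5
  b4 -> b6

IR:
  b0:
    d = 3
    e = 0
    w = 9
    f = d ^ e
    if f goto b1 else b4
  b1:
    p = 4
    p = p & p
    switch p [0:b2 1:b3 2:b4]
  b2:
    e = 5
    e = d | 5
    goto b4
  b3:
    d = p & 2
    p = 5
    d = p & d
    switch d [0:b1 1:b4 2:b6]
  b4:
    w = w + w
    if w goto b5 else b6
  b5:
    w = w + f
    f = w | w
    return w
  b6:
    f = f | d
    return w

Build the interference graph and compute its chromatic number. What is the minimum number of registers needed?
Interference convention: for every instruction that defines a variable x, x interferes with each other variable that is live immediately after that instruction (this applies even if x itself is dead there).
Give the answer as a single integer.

Answer: 4

Analysis:
def/use:
  b0 def {d,e,f,w} use ∅
  b1 def {p} use ∅
  b2 def {e} use {d}
  b3 def {d,p} use {p}
  b4 def {w} use {w}
  b5 def {f,w} use {f,w}
  b6 def {f} use {d,f,w}

Liveness:
  b0: in=∅ out={d,f,w}
  b1: in={d,f,w} out={d,f,p,w}
  b2: in={d,f,w} out={d,f,w}
  b3: in={f,p,w} out={d,f,w}
  b4: in={d,f,w} out={d,f,w}
  b5: in={f,w} out=∅
  b6: in={d,f,w} out=∅

Interfere edges:
  d↔{e,f,p,w}
  e↔{d,f,w}
  f↔{d,e,p,w}
  p↔{d,f,w}
  w↔{d,e,f,p}

Registers:
  {d,e,f,w} pairwise interfere (4-clique) ⇒ χ ≥ 4
  4-colouring: R0={d}  R1={f}  R2={w}  R3={e,p}
  χ = 4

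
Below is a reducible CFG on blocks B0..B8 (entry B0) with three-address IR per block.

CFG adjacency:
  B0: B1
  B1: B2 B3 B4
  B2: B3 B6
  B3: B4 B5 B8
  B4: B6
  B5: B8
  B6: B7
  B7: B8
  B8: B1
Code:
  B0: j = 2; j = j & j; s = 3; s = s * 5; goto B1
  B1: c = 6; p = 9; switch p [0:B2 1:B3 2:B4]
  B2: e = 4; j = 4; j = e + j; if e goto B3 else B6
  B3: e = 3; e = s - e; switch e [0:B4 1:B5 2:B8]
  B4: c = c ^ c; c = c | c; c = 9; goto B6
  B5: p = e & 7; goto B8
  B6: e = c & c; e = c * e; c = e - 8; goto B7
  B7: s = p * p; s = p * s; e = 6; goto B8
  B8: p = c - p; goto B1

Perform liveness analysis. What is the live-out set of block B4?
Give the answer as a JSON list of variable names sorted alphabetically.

Block summaries:
  B0: {j,s} / ∅
  B1: {c,p} / ∅
  B2: {e,j} / ∅
  B3: {e} / {s}
  B4: {c} / {c}
  B5: {p} / {e}
  B6: {c,e} / {c}
  B7: {e,s} / {p}
  B8: {p} / {c,p}

Backward fixpoint:
  B0: in=∅ out={s}
  B1: in={s} out={c,p,s}
  B2: in={c,p,s} out={c,p,s}
  B3: in={c,p,s} out={c,e,p,s}
  B4: in={c,p} out={c,p}
  B5: in={c,e,s} out={c,p,s}
  B6: in={c,p} out={c,p}
  B7: in={c,p} out={c,p,s}
  B8: in={c,p,s} out={s}

live-out(B4) = ["c", "p"]

Answer: ["c", "p"]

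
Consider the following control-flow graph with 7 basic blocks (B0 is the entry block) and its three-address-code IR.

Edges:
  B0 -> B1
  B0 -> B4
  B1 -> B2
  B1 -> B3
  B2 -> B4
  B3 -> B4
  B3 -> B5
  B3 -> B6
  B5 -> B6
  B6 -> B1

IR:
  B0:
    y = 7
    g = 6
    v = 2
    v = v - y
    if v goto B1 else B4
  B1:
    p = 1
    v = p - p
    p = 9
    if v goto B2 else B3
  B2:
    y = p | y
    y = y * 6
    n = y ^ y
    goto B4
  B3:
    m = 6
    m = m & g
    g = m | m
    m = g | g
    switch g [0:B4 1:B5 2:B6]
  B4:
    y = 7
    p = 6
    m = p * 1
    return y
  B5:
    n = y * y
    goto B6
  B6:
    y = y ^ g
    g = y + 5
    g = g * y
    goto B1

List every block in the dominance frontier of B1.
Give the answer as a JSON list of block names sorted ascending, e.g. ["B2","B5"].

idom tree: B1←B0 B2←B1 B3←B1 B4←B0 B5←B3 B6←B3
Dom at joins:
  B1: preds {B0,B6}: {B0} ∩ {B0,B1,B3,B6} = {B0}; idom=B0
  B4: preds {B0,B2,B3}: {B0} ∩ {B0,B1,B2} ∩ {B0,B1,B3} = {B0}; idom=B0
  B6: preds {B3,B5}: {B0,B1,B3} ∩ {B0,B1,B3,B5} = {B0,B1,B3}; idom=B3

Frontier:
  B1←B0: walk · to B0
  B1←B6: walk B6→B3→B1 to B0
  B4←B0: walk · to B0
  B4←B2: walk B2→B1 to B0
  B4←B3: walk B3→B1 to B0
  B6←B3: walk · to B3
  B6←B5: walk B5 to B3
  B0 → ∅
  B1 → {B1,B4}
  B2 → {B4}
  B3 → {B1,B4}
  B4 → ∅
  B5 → {B6}
  B6 → {B1}

DF(B1) = ["B1", "B4"]

Answer: ["B1", "B4"]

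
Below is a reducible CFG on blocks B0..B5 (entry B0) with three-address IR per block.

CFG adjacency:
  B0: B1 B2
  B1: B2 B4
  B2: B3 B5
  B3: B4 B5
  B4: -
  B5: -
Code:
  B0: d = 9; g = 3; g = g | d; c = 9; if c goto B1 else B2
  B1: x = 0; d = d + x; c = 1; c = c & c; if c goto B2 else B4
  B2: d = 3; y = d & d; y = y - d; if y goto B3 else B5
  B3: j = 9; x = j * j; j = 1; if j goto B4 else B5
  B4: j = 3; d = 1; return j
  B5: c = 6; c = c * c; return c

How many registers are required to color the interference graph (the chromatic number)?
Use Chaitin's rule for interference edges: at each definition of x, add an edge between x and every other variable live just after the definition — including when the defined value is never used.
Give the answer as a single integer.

Answer: 2

Derivation:
def/use:
  B0 def {c,d,g} use ∅
  B1 def {c,d,x} use {d}
  B2 def {d,y} use ∅
  B3 def {j,x} use ∅
  B4 def {d,j} use ∅
  B5 def {c} use ∅

Backward fixpoint:
  B0 li=∅ lo={d}
  B1 li={d} lo=∅
  B2 li=∅ lo=∅
  B3 li=∅ lo=∅
  B4 li=∅ lo=∅
  B5 li=∅ lo=∅

Interference:
  c: {d}
  d: {c,g,j,x,y}
  g: {d}
  j: {d}
  x: {d}
  y: {d}

Colouring:
  lower bound: {c,d} mutually conflict ⇒ χ ≥ 2
  assign c→c1 d→c0 g→c1 j→c1 x→c1 y→c1 — no edge inside a register ⇒ χ ≤ 2
  χ = 2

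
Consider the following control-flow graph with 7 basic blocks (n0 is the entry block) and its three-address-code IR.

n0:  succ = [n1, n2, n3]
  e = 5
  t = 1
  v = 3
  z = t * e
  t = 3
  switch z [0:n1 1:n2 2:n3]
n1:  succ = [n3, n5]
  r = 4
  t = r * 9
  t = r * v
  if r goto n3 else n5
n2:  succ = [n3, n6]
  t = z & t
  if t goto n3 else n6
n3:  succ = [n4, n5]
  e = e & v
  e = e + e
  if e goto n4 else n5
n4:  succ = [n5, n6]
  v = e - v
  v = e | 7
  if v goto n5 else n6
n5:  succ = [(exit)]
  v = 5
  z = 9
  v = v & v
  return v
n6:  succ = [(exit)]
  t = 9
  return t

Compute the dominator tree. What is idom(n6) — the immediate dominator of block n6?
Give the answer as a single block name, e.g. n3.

Answer: n0

Derivation:
idom tree: n1←n0 n2←n0 n3←n0 n4←n3 n5←n0 n6←n0
Dom at joins:
  n3: preds {n0,n1,n2}: {n0} ∩ {n0,n1} ∩ {n0,n2} = {n0}; idom=n0
  n5: preds {n1,n3,n4}: {n0,n1} ∩ {n0,n3} ∩ {n0,n3,n4} = {n0}; idom=n0
  n6: preds {n2,n4}: {n0,n2} ∩ {n0,n3,n4} = {n0}; idom=n0

idom(n6) = n0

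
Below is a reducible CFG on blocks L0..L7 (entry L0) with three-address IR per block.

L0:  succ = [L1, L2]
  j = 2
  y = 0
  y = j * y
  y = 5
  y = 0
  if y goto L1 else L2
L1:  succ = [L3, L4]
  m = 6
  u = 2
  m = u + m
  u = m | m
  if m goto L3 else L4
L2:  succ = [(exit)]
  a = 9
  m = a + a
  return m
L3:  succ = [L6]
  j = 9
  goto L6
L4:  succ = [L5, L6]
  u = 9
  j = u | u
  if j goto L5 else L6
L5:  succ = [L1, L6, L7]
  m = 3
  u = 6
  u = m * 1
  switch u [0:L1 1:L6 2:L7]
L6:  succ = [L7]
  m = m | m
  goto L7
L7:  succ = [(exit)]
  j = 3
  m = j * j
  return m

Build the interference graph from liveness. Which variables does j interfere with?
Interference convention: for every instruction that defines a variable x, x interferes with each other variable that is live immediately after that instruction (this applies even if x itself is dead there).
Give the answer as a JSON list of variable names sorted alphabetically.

Answer: ["m", "y"]

Working:
Per-block:
  L0: def={j,y} ue=∅
  L1: def={m,u} ue=∅
  L2: def={a,m} ue=∅
  L3: def={j} ue=∅
  L4: def={j,u} ue=∅
  L5: def={m,u} ue=∅
  L6: def={m} ue={m}
  L7: def={j,m} ue=∅

Live sets:
  L0: in=∅ out=∅
  L1: in=∅ out={m}
  L2: in=∅ out=∅
  L3: in={m} out={m}
  L4: in={m} out={m}
  L5: in=∅ out={m}
  L6: in={m} out=∅
  L7: in=∅ out=∅

Interference:
  a: ∅
  j: {m,y}
  m: {j,u}
  u: {m}
  y: {j}

N(j) = ["m", "y"]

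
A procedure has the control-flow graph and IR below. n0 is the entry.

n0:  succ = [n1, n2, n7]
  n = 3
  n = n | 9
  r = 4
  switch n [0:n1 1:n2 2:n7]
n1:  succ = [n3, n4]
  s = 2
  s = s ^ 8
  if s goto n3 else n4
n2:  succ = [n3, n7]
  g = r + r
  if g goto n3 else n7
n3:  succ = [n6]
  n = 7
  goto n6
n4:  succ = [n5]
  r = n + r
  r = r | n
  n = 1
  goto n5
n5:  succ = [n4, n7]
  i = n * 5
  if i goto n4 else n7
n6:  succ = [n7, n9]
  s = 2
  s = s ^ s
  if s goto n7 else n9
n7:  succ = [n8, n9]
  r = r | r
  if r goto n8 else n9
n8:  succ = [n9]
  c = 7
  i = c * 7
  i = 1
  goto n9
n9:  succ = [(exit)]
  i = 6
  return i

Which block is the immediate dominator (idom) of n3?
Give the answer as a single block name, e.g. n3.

Answer: n0

Derivation:
idom tree: n1←n0 n2←n0 n3←n0 n4←n1 n5←n4 n6←n3 n7←n0 n8←n7 n9←n0
Join-block Dom:
  n3: preds {n1,n2}: {n0,n1} ∩ {n0,n2} = {n0}; idom=n0
  n4: preds {n1,n5}: {n0,n1} ∩ {n0,n1,n4,n5} = {n0,n1}; idom=n1
  n7: preds {n0,n2,n5,n6}: {n0} ∩ {n0,n2} ∩ {n0,n1,n4,n5} ∩ {n0,n3,n6} = {n0}; idom=n0
  n9: preds {n6,n7,n8}: {n0,n3,n6} ∩ {n0,n7} ∩ {n0,n7,n8} = {n0}; idom=n0

idom(n3) = n0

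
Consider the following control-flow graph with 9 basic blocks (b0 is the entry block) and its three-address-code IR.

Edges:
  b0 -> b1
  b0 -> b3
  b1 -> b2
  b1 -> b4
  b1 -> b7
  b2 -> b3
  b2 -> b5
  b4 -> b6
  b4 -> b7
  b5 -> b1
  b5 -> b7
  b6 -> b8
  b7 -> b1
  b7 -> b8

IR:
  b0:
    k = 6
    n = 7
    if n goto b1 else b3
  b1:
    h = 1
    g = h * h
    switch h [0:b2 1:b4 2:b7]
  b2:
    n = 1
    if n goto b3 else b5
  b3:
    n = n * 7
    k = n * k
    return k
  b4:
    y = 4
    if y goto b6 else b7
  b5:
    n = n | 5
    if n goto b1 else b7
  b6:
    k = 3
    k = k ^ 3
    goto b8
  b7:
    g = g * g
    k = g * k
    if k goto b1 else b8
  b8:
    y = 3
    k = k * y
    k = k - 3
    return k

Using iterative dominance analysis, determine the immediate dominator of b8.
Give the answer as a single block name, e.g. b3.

Answer: b1

Working:
idom tree: b1←b0 b2←b1 b3←b0 b4←b1 b5←b2 b6←b4 b7←b1 b8←b1
Dom∩ at merges:
  b1: preds {b0,b5,b7}: {b0} ∩ {b0,b1,b2,b5} ∩ {b0,b1,b7} = {b0}; idom=b0
  b3: preds {b0,b2}: {b0} ∩ {b0,b1,b2} = {b0}; idom=b0
  b7: preds {b1,b4,b5}: {b0,b1} ∩ {b0,b1,b4} ∩ {b0,b1,b2,b5} = {b0,b1}; idom=b1
  b8: preds {b6,b7}: {b0,b1,b4,b6} ∩ {b0,b1,b7} = {b0,b1}; idom=b1

idom(b8) = b1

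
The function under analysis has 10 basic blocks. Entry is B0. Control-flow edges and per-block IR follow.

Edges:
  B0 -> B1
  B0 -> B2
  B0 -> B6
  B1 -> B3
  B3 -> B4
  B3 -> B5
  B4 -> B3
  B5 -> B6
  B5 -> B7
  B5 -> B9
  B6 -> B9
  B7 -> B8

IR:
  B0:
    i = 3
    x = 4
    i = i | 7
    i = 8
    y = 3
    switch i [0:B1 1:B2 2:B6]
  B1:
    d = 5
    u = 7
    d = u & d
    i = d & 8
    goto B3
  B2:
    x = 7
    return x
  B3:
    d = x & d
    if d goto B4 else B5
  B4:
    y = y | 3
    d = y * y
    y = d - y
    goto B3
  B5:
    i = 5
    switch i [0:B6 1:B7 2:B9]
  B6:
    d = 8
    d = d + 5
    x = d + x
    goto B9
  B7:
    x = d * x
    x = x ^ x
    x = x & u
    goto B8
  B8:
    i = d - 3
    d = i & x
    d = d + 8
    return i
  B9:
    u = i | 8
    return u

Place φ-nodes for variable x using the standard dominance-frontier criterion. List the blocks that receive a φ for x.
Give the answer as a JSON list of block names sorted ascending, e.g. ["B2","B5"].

Answer: ["B9"]

Derivation:
idom tree: B1←B0 B2←B0 B3←B1 B4←B3 B5←B3 B6←B0 B7←B5 B8←B7 B9←B0
Join-block Dom:
  B3: preds {B1,B4}: {B0,B1} ∩ {B0,B1,B3,B4} = {B0,B1}; idom=B1
  B6: preds {B0,B5}: {B0} ∩ {B0,B1,B3,B5} = {B0}; idom=B0
  B9: preds {B5,B6}: {B0,B1,B3,B5} ∩ {B0,B6} = {B0}; idom=B0

DF walk-up:
  join B3 pred B1: · stop@B1
  join B3 pred B4: B4→B3 stop@B1
  join B6 pred B0: · stop@B0
  join B6 pred B5: B5→B3→B1 stop@B0
  join B9 pred B5: B5→B3→B1 stop@B0
  join B9 pred B6: B6 stop@B0
  DF(B0)=∅
  DF(B1)={B6,B9}
  DF(B2)=∅
  DF(B3)={B3,B6,B9}
  DF(B4)={B3}
  DF(B5)={B6,B9}
  DF(B6)={B9}
  DF(B7)=∅
  DF(B8)=∅
  DF(B9)=∅

φ for x: defs {B0,B2,B6,B7}
  DF⁺ = {B9}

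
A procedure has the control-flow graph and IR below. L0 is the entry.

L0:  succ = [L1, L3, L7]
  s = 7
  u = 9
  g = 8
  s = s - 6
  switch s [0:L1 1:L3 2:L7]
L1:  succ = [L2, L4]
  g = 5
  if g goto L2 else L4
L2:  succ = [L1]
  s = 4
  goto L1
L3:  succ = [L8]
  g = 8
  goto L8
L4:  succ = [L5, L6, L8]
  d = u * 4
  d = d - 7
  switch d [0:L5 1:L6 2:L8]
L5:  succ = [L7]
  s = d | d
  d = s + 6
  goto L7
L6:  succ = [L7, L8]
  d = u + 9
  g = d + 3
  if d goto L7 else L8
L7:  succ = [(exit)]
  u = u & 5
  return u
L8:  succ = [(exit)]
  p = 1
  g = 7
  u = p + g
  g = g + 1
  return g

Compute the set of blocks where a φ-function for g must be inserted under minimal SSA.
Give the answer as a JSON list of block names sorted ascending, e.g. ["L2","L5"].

idom tree: L1←L0 L2←L1 L3←L0 L4←L1 L5←L4 L6←L4 L7←L0 L8←L0
Dom∩ at merges:
  L1: preds {L0,L2}: {L0} ∩ {L0,L1,L2} = {L0}; idom=L0
  L7: preds {L0,L5,L6}: {L0} ∩ {L0,L1,L4,L5} ∩ {L0,L1,L4,L6} = {L0}; idom=L0
  L8: preds {L3,L4,L6}: {L0,L3} ∩ {L0,L1,L4} ∩ {L0,L1,L4,L6} = {L0}; idom=L0

DF walk-up:
  L1←L0: walk · to L0
  L1←L2: walk L2→L1 to L0
  L7←L0: walk · to L0
  L7←L5: walk L5→L4→L1 to L0
  L7←L6: walk L6→L4→L1 to L0
  L8←L3: walk L3 to L0
  L8←L4: walk L4→L1 to L0
  L8←L6: walk L6→L4→L1 to L0
  L0 → ∅
  L1 → {L1,L7,L8}
  L2 → {L1}
  L3 → {L8}
  L4 → {L7,L8}
  L5 → {L7}
  L6 → {L7,L8}
  L7 → ∅
  L8 → ∅

φ for g: defs {L0,L1,L3,L6,L8}
  DF⁺ = {L1,L7,L8}

Answer: ["L1", "L7", "L8"]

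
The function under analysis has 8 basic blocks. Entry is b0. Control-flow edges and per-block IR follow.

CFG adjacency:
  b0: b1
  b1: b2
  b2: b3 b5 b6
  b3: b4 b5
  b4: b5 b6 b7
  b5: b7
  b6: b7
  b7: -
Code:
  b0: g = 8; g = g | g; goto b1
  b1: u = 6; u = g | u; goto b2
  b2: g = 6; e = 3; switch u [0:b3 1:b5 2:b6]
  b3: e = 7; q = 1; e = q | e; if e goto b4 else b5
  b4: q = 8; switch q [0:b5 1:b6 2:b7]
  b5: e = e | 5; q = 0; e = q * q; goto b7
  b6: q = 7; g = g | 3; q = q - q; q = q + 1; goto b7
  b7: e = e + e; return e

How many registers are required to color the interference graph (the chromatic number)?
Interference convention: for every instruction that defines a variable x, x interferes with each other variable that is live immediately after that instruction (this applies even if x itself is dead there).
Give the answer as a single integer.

Block summaries:
  b0 def {g} use ∅
  b1 def {u} use {g}
  b2 def {e,g} use {u}
  b3 def {e,q} use ∅
  b4 def {q} use ∅
  b5 def {e,q} use {e}
  b6 def {g,q} use {g}
  b7 def {e} use {e}

Live sets:
  live b0: ∅→{g}
  live b1: {g}→{u}
  live b2: {u}→{e,g}
  live b3: {g}→{e,g}
  live b4: {e,g}→{e,g}
  live b5: {e}→{e}
  live b6: {e,g}→{e}
  live b7: {e}→∅

Interference:
  e↔{g,q,u}
  g↔{e,q,u}
  q↔{e,g}
  u↔{e,g}

Registers:
  clique {e,g,q} ⇒ need ≥ 3
  assign e→r0 g→r1 q→r2 u→r2 — no edge inside a register ⇒ χ ≤ 3
  χ = 3

Answer: 3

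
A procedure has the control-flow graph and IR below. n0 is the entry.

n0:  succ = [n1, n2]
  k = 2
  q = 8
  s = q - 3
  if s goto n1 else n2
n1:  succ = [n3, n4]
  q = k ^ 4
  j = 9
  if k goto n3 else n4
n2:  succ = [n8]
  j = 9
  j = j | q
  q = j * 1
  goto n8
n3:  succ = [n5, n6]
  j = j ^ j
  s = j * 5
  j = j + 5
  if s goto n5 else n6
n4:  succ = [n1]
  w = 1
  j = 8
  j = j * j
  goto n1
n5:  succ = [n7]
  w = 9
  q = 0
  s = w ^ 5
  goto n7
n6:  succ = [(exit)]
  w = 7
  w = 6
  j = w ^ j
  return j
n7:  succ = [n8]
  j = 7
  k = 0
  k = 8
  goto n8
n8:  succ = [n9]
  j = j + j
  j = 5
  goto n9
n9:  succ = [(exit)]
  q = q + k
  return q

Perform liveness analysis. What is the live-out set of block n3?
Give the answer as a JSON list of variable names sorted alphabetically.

Block summaries:
  n0 def {k,q,s} use ∅
  n1 def {j,q} use {k}
  n2 def {j,q} use {q}
  n3 def {j,s} use {j}
  n4 def {j,w} use ∅
  n5 def {q,s,w} use ∅
  n6 def {j,w} use {j}
  n7 def {j,k} use ∅
  n8 def {j} use {j}
  n9 def {q} use {k,q}

Backward fixpoint:
  n0: in=∅ out={k,q}
  n1: in={k} out={j,k}
  n2: in={k,q} out={j,k,q}
  n3: in={j} out={j}
  n4: in={k} out={k}
  n5: in=∅ out={q}
  n6: in={j} out=∅
  n7: in={q} out={j,k,q}
  n8: in={j,k,q} out={k,q}
  n9: in={k,q} out=∅

live-out(n3) = ["j"]

Answer: ["j"]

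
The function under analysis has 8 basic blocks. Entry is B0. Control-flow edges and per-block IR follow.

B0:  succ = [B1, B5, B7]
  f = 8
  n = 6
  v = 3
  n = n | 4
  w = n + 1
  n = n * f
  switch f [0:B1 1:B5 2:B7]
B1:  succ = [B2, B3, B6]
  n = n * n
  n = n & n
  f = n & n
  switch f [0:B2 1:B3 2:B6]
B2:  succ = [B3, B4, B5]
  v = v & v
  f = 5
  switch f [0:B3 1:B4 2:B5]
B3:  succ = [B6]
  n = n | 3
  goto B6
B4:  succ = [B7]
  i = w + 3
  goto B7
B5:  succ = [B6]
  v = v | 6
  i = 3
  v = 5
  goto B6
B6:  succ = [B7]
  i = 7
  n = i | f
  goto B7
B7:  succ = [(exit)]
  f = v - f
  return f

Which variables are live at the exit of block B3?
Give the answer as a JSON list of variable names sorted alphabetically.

Answer: ["f", "v"]

Analysis:
Block summaries:
  B0 def {f,n,v,w} use ∅
  B1 def {f,n} use {n}
  B2 def {f,v} use {v}
  B3 def {n} use {n}
  B4 def {i} use {w}
  B5 def {i,v} use {v}
  B6 def {i,n} use {f}
  B7 def {f} use {f,v}

Backward fixpoint:
  live B0: ∅→{f,n,v,w}
  live B1: {n,v,w}→{f,n,v,w}
  live B2: {n,v,w}→{f,n,v,w}
  live B3: {f,n,v}→{f,v}
  live B4: {f,v,w}→{f,v}
  live B5: {f,v}→{f,v}
  live B6: {f,v}→{f,v}
  live B7: {f,v}→∅

live-out(B3) = ["f", "v"]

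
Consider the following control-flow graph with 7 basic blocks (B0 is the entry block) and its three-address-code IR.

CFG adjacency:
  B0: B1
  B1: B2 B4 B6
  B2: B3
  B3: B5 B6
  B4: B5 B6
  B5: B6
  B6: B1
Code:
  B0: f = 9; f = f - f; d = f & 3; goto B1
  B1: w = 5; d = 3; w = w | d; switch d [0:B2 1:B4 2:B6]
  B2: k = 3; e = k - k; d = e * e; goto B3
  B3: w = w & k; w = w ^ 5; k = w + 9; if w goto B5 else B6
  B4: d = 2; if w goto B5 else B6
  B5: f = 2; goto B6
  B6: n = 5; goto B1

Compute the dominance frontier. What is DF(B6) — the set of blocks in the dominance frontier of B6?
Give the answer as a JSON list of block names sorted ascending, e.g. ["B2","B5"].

idom tree: B1←B0 B2←B1 B3←B2 B4←B1 B5←B1 B6←B1
Join-block Dom:
  B1: preds {B0,B6}: {B0} ∩ {B0,B1,B6} = {B0}; idom=B0
  B5: preds {B3,B4}: {B0,B1,B2,B3} ∩ {B0,B1,B4} = {B0,B1}; idom=B1
  B6: preds {B1,B3,B4,B5}: {B0,B1} ∩ {B0,B1,B2,B3} ∩ {B0,B1,B4} ∩ {B0,B1,B5} = {B0,B1}; idom=B1

DF derivation:
  B1←B0: walk · to B0
  B1←B6: walk B6→B1 to B0
  B5←B3: walk B3→B2 to B1
  B5←B4: walk B4 to B1
  B6←B1: walk · to B1
  B6←B3: walk B3→B2 to B1
  B6←B4: walk B4 to B1
  B6←B5: walk B5 to B1
  DF(B0)=∅
  DF(B1)={B1}
  DF(B2)={B5,B6}
  DF(B3)={B5,B6}
  DF(B4)={B5,B6}
  DF(B5)={B6}
  DF(B6)={B1}

DF(B6) = ["B1"]

Answer: ["B1"]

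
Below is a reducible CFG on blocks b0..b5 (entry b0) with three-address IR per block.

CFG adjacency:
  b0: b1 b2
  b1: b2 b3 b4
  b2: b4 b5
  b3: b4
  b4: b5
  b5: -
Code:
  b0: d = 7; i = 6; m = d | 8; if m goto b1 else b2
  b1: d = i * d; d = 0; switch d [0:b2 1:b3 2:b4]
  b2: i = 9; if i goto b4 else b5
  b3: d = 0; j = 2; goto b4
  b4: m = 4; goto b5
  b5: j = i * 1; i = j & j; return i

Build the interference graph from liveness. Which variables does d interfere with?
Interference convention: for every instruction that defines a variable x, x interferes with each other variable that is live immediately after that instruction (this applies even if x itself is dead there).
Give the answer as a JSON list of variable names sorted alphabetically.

Answer: ["i", "m"]

Derivation:
def/use:
  b0 def {d,i,m} use ∅
  b1 def {d} use {d,i}
  b2 def {i} use ∅
  b3 def {d,j} use ∅
  b4 def {m} use ∅
  b5 def {i,j} use {i}

Liveness:
  b0 li=∅ lo={d,i}
  b1 li={d,i} lo={i}
  b2 li=∅ lo={i}
  b3 li={i} lo={i}
  b4 li={i} lo={i}
  b5 li={i} lo=∅

Conflict graph:
  d↔{i,m}
  i↔{d,j,m}
  j↔{i}
  m↔{d,i}

N(d) = ["i", "m"]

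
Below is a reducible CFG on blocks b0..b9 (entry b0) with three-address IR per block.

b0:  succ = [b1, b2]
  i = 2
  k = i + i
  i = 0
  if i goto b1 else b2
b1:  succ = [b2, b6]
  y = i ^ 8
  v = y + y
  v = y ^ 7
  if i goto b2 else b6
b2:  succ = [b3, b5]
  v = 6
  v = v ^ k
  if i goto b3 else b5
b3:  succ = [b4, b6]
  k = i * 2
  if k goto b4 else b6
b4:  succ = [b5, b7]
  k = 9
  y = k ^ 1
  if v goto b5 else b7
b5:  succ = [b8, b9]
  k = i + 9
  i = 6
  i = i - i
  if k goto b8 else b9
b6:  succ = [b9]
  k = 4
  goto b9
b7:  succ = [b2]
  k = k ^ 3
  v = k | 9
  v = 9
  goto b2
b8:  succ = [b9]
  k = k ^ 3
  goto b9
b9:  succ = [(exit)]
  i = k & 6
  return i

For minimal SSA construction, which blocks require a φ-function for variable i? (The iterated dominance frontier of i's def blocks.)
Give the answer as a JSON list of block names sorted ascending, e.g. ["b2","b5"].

Answer: ["b9"]

Analysis:
idom tree: b1←b0 b2←b0 b3←b2 b4←b3 b5←b2 b6←b0 b7←b4 b8←b5 b9←b0
Dom∩ at merges:
  b2: preds {b0,b1,b7}: {b0} ∩ {b0,b1} ∩ {b0,b2,b3,b4,b7} = {b0}; idom=b0
  b5: preds {b2,b4}: {b0,b2} ∩ {b0,b2,b3,b4} = {b0,b2}; idom=b2
  b6: preds {b1,b3}: {b0,b1} ∩ {b0,b2,b3} = {b0}; idom=b0
  b9: preds {b5,b6,b8}: {b0,b2,b5} ∩ {b0,b6} ∩ {b0,b2,b5,b8} = {b0}; idom=b0

Frontier:
  b2←b0: walk · to b0
  b2←b1: walk b1 to b0
  b2←b7: walk b7→b4→b3→b2 to b0
  b5←b2: walk · to b2
  b5←b4: walk b4→b3 to b2
  b6←b1: walk b1 to b0
  b6←b3: walk b3→b2 to b0
  b9←b5: walk b5→b2 to b0
  b9←b6: walk b6 to b0
  b9←b8: walk b8→b5→b2 to b0
  b0 → ∅
  b1 → {b2,b6}
  b2 → {b2,b6,b9}
  b3 → {b2,b5,b6}
  b4 → {b2,b5}
  b5 → {b9}
  b6 → {b9}
  b7 → {b2}
  b8 → {b9}
  b9 → ∅

φ for i: defs {b0,b5,b9}
  DF⁺ = {b9}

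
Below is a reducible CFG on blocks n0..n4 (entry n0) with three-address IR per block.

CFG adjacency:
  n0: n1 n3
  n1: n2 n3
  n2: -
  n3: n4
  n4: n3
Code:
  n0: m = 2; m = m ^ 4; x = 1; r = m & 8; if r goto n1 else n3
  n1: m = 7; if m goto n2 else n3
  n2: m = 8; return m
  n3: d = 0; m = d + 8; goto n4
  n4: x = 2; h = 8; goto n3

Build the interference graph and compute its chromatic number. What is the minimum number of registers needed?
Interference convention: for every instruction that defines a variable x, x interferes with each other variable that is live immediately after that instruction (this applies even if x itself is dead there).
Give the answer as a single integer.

Answer: 2

Working:
def/use:
  n0: def={m,r,x} ue=∅
  n1: def={m} ue=∅
  n2: def={m} ue=∅
  n3: def={d,m} ue=∅
  n4: def={h,x} ue=∅

Backward fixpoint:
  live n0: ∅→∅
  live n1: ∅→∅
  live n2: ∅→∅
  live n3: ∅→∅
  live n4: ∅→∅

Interference:
  d: ∅
  h: ∅
  m: {x}
  r: ∅
  x: {m}

Colouring:
  {m,x} pairwise interfere (2-clique) ⇒ χ ≥ 2
  assign d→c0 h→c0 m→c0 r→c0 x→c1 — no edge inside a register ⇒ χ ≤ 2
  χ = 2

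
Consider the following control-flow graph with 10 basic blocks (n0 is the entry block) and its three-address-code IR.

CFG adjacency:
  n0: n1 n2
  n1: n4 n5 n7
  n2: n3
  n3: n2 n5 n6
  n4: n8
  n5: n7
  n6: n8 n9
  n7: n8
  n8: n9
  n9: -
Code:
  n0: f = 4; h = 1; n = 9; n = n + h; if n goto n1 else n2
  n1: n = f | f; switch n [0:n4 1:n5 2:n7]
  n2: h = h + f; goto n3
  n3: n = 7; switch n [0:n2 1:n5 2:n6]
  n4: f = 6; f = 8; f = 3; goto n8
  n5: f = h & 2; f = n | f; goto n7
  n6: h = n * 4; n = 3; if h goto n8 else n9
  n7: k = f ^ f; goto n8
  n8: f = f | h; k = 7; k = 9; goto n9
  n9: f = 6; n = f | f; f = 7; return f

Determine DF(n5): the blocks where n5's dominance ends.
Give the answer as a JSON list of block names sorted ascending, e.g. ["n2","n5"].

idom tree: n1←n0 n2←n0 n3←n2 n4←n1 n5←n0 n6←n3 n7←n0 n8←n0 n9←n0
Join-block Dom:
  n2: preds {n0,n3}: {n0} ∩ {n0,n2,n3} = {n0}; idom=n0
  n5: preds {n1,n3}: {n0,n1} ∩ {n0,n2,n3} = {n0}; idom=n0
  n7: preds {n1,n5}: {n0,n1} ∩ {n0,n5} = {n0}; idom=n0
  n8: preds {n4,n6,n7}: {n0,n1,n4} ∩ {n0,n2,n3,n6} ∩ {n0,n7} = {n0}; idom=n0
  n9: preds {n6,n8}: {n0,n2,n3,n6} ∩ {n0,n8} = {n0}; idom=n0

DF derivation:
  n2←n0: walk · to n0
  n2←n3: walk n3→n2 to n0
  n5←n1: walk n1 to n0
  n5←n3: walk n3→n2 to n0
  n7←n1: walk n1 to n0
  n7←n5: walk n5 to n0
  n8←n4: walk n4→n1 to n0
  n8←n6: walk n6→n3→n2 to n0
  n8←n7: walk n7 to n0
  n9←n6: walk n6→n3→n2 to n0
  n9←n8: walk n8 to n0
  n0: DF=∅
  n1: DF={n5,n7,n8}
  n2: DF={n2,n5,n8,n9}
  n3: DF={n2,n5,n8,n9}
  n4: DF={n8}
  n5: DF={n7}
  n6: DF={n8,n9}
  n7: DF={n8}
  n8: DF={n9}
  n9: DF=∅

DF(n5) = ["n7"]

Answer: ["n7"]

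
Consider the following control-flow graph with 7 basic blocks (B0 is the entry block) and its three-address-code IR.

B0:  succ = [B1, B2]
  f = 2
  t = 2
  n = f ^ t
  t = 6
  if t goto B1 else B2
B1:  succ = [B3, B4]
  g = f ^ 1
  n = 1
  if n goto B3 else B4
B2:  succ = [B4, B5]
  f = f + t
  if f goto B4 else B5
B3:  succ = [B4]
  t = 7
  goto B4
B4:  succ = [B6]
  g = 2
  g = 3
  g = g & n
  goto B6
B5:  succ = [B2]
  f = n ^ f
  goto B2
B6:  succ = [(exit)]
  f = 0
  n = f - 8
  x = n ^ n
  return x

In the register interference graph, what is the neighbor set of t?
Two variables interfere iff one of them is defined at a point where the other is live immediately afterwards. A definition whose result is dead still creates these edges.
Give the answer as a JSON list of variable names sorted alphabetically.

Block summaries:
  B0: def={f,n,t} ue=∅
  B1: def={g,n} ue={f}
  B2: def={f} ue={f,t}
  B3: def={t} ue=∅
  B4: def={g} ue={n}
  B5: def={f} ue={f,n}
  B6: def={f,n,x} ue=∅

Liveness:
  live B0: ∅→{f,n,t}
  live B1: {f}→{n}
  live B2: {f,n,t}→{f,n,t}
  live B3: {n}→{n}
  live B4: {n}→∅
  live B5: {f,n,t}→{f,n,t}
  live B6: ∅→∅

Interfere edges:
  f — {n,t}
  g — {n}
  n — {f,g,t}
  t — {f,n}
  x — ∅

N(t) = ["f", "n"]

Answer: ["f", "n"]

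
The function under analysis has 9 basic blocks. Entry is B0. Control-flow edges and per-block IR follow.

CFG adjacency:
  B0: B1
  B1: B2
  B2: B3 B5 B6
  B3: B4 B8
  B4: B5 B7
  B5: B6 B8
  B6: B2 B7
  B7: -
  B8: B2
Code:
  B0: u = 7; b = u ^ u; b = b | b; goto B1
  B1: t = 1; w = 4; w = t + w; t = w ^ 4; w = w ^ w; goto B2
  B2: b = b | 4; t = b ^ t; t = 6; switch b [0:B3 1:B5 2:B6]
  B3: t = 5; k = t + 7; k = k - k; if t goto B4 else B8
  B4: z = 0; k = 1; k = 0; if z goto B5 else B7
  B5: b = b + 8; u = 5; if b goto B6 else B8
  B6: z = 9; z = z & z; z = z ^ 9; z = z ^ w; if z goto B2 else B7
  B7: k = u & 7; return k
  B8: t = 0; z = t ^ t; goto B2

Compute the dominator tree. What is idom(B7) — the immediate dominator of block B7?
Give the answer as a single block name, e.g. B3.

Answer: B2

Derivation:
idom tree: B1←B0 B2←B1 B3←B2 B4←B3 B5←B2 B6←B2 B7←B2 B8←B2
Dom∩ at merges:
  B2: preds {B1,B6,B8}: {B0,B1} ∩ {B0,B1,B2,B6} ∩ {B0,B1,B2,B8} = {B0,B1}; idom=B1
  B5: preds {B2,B4}: {B0,B1,B2} ∩ {B0,B1,B2,B3,B4} = {B0,B1,B2}; idom=B2
  B6: preds {B2,B5}: {B0,B1,B2} ∩ {B0,B1,B2,B5} = {B0,B1,B2}; idom=B2
  B7: preds {B4,B6}: {B0,B1,B2,B3,B4} ∩ {B0,B1,B2,B6} = {B0,B1,B2}; idom=B2
  B8: preds {B3,B5}: {B0,B1,B2,B3} ∩ {B0,B1,B2,B5} = {B0,B1,B2}; idom=B2

idom(B7) = B2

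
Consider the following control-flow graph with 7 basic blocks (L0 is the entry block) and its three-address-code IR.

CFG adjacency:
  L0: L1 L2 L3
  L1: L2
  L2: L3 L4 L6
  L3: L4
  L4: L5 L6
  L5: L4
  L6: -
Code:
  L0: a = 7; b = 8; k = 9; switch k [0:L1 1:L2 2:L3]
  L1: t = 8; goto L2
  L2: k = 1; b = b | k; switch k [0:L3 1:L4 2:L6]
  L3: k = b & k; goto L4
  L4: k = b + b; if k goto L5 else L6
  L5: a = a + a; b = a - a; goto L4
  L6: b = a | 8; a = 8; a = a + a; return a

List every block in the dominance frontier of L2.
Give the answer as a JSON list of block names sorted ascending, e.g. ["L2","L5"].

idom tree: L1←L0 L2←L0 L3←L0 L4←L0 L5←L4 L6←L0
Join-block Dom:
  L2: preds {L0,L1}: {L0} ∩ {L0,L1} = {L0}; idom=L0
  L3: preds {L0,L2}: {L0} ∩ {L0,L2} = {L0}; idom=L0
  L4: preds {L2,L3,L5}: {L0,L2} ∩ {L0,L3} ∩ {L0,L4,L5} = {L0}; idom=L0
  L6: preds {L2,L4}: {L0,L2} ∩ {L0,L4} = {L0}; idom=L0

DF derivation:
  L2←L0: walk · to L0
  L2←L1: walk L1 to L0
  L3←L0: walk · to L0
  L3←L2: walk L2 to L0
  L4←L2: walk L2 to L0
  L4←L3: walk L3 to L0
  L4←L5: walk L5→L4 to L0
  L6←L2: walk L2 to L0
  L6←L4: walk L4 to L0
  L0 → ∅
  L1 → {L2}
  L2 → {L3,L4,L6}
  L3 → {L4}
  L4 → {L4,L6}
  L5 → {L4}
  L6 → ∅

DF(L2) = ["L3", "L4", "L6"]

Answer: ["L3", "L4", "L6"]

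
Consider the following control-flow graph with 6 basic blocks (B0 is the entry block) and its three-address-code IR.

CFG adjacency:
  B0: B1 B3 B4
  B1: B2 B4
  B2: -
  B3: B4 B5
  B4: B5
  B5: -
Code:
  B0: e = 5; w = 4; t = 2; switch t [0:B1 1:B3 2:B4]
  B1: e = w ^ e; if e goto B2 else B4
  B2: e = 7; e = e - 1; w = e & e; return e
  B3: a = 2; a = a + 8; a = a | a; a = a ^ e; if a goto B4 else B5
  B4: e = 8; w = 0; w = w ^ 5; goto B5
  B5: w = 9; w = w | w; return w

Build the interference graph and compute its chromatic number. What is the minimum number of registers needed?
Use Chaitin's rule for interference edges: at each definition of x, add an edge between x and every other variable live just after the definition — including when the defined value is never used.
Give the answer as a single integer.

Per-block:
  B0 def {e,t,w} use ∅
  B1 def {e} use {e,w}
  B2 def {e,w} use ∅
  B3 def {a} use {e}
  B4 def {e,w} use ∅
  B5 def {w} use ∅

Liveness:
  B0: in=∅ out={e,w}
  B1: in={e,w} out=∅
  B2: in=∅ out=∅
  B3: in={e} out=∅
  B4: in=∅ out=∅
  B5: in=∅ out=∅

Interference:
  a — {e}
  e — {a,t,w}
  t — {e,w}
  w — {e,t}

Registers:
  lower bound: {e,t,w} mutually conflict ⇒ χ ≥ 3
  assign a→r1 e→r0 t→r1 w→r2 — no edge inside a register ⇒ χ ≤ 3
  χ = 3

Answer: 3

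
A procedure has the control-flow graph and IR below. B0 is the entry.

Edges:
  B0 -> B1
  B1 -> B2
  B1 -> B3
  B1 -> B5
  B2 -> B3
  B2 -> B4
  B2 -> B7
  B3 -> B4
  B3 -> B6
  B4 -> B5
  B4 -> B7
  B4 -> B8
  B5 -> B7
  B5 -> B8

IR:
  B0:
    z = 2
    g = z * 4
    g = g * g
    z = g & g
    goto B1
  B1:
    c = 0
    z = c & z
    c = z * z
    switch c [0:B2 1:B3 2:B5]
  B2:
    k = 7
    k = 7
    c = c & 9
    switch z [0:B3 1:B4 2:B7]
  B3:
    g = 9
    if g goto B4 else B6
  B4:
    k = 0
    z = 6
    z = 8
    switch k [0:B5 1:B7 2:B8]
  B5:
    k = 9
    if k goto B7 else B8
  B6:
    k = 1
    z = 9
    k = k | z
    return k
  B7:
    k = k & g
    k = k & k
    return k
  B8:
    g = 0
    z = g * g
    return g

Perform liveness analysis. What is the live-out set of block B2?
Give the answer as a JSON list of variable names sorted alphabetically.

Answer: ["g", "k"]

Working:
Block summaries:
  B0 def {g,z} use ∅
  B1 def {c,z} use {z}
  B2 def {c,k} use {c,z}
  B3 def {g} use ∅
  B4 def {k,z} use ∅
  B5 def {k} use ∅
  B6 def {k,z} use ∅
  B7 def {k} use {g,k}
  B8 def {g,z} use ∅

Liveness:
  B0: in=∅ out={g,z}
  B1: in={g,z} out={c,g,z}
  B2: in={c,g,z} out={g,k}
  B3: in=∅ out={g}
  B4: in={g} out={g,k}
  B5: in={g} out={g,k}
  B6: in=∅ out=∅
  B7: in={g,k} out=∅
  B8: in=∅ out=∅

live-out(B2) = ["g", "k"]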